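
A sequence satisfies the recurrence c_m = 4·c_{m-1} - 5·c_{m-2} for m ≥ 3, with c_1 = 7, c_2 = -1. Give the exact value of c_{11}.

45081

Compute successive terms:
c_3 = -39;  c_4 = -151;  c_5 = -409;  c_6 = -881;  c_7 = -1479;  c_8 = -1511;  c_9 = 1351;  c_{10} = 12959;  c_{11} = 45081.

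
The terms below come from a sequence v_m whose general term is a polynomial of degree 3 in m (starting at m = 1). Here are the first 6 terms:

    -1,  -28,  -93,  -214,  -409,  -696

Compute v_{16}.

1st diffs: -27, -65, -121, -195, -287.
2nd diffs: -38, -56, -74, -92.
3rd diffs: -18, -18, -18 (constant).
Newton forward-difference form: v_m = -1 + (-27)·C(m-1,1) + (-38)·C(m-1,2) + (-18)·C(m-1,3).
At m = 16: m-1 = 15, so v_{16} = -1 - 405 - 3990 - 8190 = -12586.

-12586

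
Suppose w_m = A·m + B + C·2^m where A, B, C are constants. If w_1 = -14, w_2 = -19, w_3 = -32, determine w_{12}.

Write the equations: A + B + 2C = -14; 2A + B + 4C = -19; 3A + B + 8C = -32.
Subtracting the first from the second: A + 2C = -5.
Subtracting the second from the third: A + 4C = -13.
Solving: C = -4, A = 3, then B = -9.
So w_m = 3·m + (-9) + (-4)·2^m; at m=12 this is -16357.

-16357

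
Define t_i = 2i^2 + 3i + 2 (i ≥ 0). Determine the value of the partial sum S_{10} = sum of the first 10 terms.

Over i = 0..9: Σi = 45, Σi² = 285.
Total = (2)·285 + (3)·45 + (2)·10 = 725.

725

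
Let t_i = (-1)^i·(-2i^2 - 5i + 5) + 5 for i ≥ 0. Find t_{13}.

403

(-1)^13 = -1; -2i^2 - 5i + 5 at i=13 is -398; so t_{13} = 403.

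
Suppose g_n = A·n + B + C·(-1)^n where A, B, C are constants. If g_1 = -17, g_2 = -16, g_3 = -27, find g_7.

Write the equations: A + B - C = -17; 2A + B + C = -16; 3A + B - C = -27.
Subtracting the first from the second: A + 2C = 1.
Subtracting the second from the third: A - 2C = -11.
Solving: C = 3, A = -5, then B = -9.
So g_n = -5·n + (-9) + 3·(-1)^n; at n=7 this is -47.

-47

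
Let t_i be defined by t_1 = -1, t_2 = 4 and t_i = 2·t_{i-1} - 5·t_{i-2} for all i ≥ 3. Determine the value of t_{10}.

-596

Step forward from the initial values:
t_3 = 13;  t_4 = 6;  t_5 = -53;  t_6 = -136;  t_7 = -7;  t_8 = 666;  t_9 = 1367;  t_{10} = -596.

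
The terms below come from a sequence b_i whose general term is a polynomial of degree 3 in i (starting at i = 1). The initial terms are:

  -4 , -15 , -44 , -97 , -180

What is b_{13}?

-2644

1st diffs: -11, -29, -53, -83.
2nd diffs: -18, -24, -30.
3rd diffs: -6, -6 (constant).
Newton forward-difference form: b_i = -4 + (-11)·C(i-1,1) + (-18)·C(i-1,2) + (-6)·C(i-1,3).
At i = 13: i-1 = 12, so b_{13} = -4 - 132 - 1188 - 1320 = -2644.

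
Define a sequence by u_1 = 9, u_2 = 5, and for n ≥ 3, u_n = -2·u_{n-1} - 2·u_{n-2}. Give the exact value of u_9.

Compute successive terms:
u_3 = -28;  u_4 = 46;  u_5 = -36;  u_6 = -20;  u_7 = 112;  u_8 = -184;  u_9 = 144.

144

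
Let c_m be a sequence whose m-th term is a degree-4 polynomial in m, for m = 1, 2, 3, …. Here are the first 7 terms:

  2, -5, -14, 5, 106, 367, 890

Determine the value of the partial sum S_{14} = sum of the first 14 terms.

1st diffs: -7, -9, 19, 101, 261, 523.
2nd diffs: -2, 28, 82, 160, 262.
3rd diffs: 30, 54, 78, 102.
4th diffs: 24, 24, 24 (constant).
Newton forward-difference form: c_m = 2 + (-7)·C(m-1,1) + (-2)·C(m-1,2) + 30·C(m-1,3) + 24·C(m-1,4).
Continuing: …, 1801, 3250, 5411, 8482, …, c_{14} = 25495.
Summing m = 1..14 (14 terms) gives 76741.

76741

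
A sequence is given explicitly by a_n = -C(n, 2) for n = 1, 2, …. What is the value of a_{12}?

-66

C(12, 2) = 66, so a_{12} = -66.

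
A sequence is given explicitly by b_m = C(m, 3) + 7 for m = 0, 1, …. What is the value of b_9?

91

C(9, 3) = 84, so b_9 = 91.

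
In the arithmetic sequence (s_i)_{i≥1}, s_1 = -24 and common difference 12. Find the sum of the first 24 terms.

s_i = -24 + (i - 1)·12.
s_{24} = 252; S = 24·(-24 + 252)/2 = 2736.

2736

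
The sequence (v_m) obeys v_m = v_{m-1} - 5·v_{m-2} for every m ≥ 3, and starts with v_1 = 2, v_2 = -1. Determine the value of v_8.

v_3 = -11  v_4 = -6  v_5 = 49  v_6 = 79  v_7 = -166  v_8 = -561.

-561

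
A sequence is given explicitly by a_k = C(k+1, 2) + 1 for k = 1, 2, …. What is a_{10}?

C(11, 2) = 55, so a_{10} = 56.

56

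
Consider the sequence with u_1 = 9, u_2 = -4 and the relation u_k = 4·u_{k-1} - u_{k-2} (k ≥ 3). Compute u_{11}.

-970169

Step forward from the initial values:
u_3 = -25;  u_4 = -96;  u_5 = -359;  u_6 = -1340;  u_7 = -5001;  u_8 = -18664;  u_9 = -69655;  u_{10} = -259956;  u_{11} = -970169.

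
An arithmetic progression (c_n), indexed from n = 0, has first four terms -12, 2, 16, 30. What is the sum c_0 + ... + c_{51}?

Common difference d = 14.
c_n = -12 + (n - 0)·14.
c_{51} = 702; S = 52·(-12 + 702)/2 = 17940.

17940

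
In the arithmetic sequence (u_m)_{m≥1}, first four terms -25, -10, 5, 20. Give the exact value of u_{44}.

Common difference d = 15.
u_m = -25 + (m - 1)·15.
u_{44} = -25 + 43·15 = 620.

620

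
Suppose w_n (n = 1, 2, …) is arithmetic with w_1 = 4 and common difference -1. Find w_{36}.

w_n = 4 + (n - 1)·(-1).
w_{36} = 4 + 35·(-1) = -31.

-31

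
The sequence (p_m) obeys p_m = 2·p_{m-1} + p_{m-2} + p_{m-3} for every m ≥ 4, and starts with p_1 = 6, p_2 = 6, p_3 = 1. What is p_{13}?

59751

Step forward from the initial values:
p_4 = 14; p_5 = 35; p_6 = 85; p_7 = 219; p_8 = 558; p_9 = 1420; p_{10} = 3617; p_{11} = 9212; p_{12} = 23461; p_{13} = 59751.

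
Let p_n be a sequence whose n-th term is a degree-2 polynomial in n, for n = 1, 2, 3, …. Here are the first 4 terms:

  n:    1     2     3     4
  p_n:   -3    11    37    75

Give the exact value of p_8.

347

1st diffs: 14, 26, 38.
2nd diffs: 12, 12 (constant).
So p_n = 6n^2 - 4n - 5.
Evaluating at n = 8 gives p_8 = 347.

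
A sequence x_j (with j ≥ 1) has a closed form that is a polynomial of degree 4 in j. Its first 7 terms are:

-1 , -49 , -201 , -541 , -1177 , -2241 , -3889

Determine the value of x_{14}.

-49921

1st diffs: -48, -152, -340, -636, -1064, -1648.
2nd diffs: -104, -188, -296, -428, -584.
3rd diffs: -84, -108, -132, -156.
4th diffs: -24, -24, -24 (constant).
Newton forward-difference form: x_j = -1 + (-48)·C(j-1,1) + (-104)·C(j-1,2) + (-84)·C(j-1,3) + (-24)·C(j-1,4).
At j = 14: j-1 = 13, so x_{14} = -1 - 624 - 8112 - 24024 - 17160 = -49921.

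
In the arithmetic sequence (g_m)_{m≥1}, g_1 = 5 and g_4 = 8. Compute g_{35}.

39

Common difference d = (8 - 5) / (4 - 1) = 1.
g_m = 5 + (m - 1)·1.
g_{35} = 5 + 34·1 = 39.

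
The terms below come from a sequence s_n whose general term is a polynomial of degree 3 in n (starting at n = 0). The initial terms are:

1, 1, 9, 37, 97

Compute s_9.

1297

1st diffs: 0, 8, 28, 60.
2nd diffs: 8, 20, 32.
3rd diffs: 12, 12 (constant).
Newton forward-difference form: s_n = 1 + 8·C(n,2) + 12·C(n,3).
At n = 9: n = 9, so s_9 = 1 + 288 + 1008 = 1297.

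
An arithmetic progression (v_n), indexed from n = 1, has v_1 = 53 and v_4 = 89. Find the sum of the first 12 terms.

1428

Common difference d = (89 - 53) / (4 - 1) = 12.
v_n = 53 + (n - 1)·12.
v_{12} = 185; S = 12·(53 + 185)/2 = 1428.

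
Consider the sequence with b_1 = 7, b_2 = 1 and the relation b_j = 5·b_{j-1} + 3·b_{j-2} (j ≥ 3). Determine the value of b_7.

Applying the relation repeatedly:
b_3 = 26  b_4 = 133  b_5 = 743  b_6 = 4114  b_7 = 22799.

22799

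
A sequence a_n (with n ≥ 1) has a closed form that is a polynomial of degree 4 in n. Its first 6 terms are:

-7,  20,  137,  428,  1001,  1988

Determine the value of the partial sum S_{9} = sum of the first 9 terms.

1st diffs: 27, 117, 291, 573, 987.
2nd diffs: 90, 174, 282, 414.
3rd diffs: 84, 108, 132.
4th diffs: 24, 24 (constant).
So a_n = n^4 + 4n^3 - 4n^2 - 4n - 4.
Continuing: 3545, 5852, 9113.
Summing n = 1..9 (9 terms) gives 22077.

22077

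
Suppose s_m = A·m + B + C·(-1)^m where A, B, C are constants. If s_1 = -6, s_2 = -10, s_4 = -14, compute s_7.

At m = 1, 2, 4: A + B - C = -6; 2A + B + C = -10; 4A + B + C = -14.
Subtracting the first from the second: A + 2C = -4.
Subtracting the second from the third: 2A = -4.
Solving: C = -1, A = -2, then B = -5.
So s_m = -2·m + (-5) + (-1)·(-1)^m; at m=7 this is -18.

-18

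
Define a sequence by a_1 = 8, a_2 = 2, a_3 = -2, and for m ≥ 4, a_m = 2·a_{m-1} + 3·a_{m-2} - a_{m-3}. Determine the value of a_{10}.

Compute successive terms:
a_4 = -6, a_5 = -20, a_6 = -56, a_7 = -166, a_8 = -480, a_9 = -1402, a_{10} = -4078.

-4078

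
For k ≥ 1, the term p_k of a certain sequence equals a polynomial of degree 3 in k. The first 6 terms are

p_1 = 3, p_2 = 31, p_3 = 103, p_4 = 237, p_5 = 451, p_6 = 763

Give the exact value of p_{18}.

18703

1st diffs: 28, 72, 134, 214, 312.
2nd diffs: 44, 62, 80, 98.
3rd diffs: 18, 18, 18 (constant).
Newton forward-difference form: p_k = 3 + 28·C(k-1,1) + 44·C(k-1,2) + 18·C(k-1,3).
At k = 18: k-1 = 17, so p_{18} = 3 + 476 + 5984 + 12240 = 18703.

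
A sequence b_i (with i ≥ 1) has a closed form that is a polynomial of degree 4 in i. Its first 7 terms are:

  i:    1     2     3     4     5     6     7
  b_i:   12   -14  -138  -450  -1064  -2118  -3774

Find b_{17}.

1st diffs: -26, -124, -312, -614, -1054, -1656.
2nd diffs: -98, -188, -302, -440, -602.
3rd diffs: -90, -114, -138, -162.
4th diffs: -24, -24, -24 (constant).
Newton forward-difference form: b_i = 12 + (-26)·C(i-1,1) + (-98)·C(i-1,2) + (-90)·C(i-1,3) + (-24)·C(i-1,4).
At i = 17: i-1 = 16, so b_{17} = 12 - 416 - 11760 - 50400 - 43680 = -106244.

-106244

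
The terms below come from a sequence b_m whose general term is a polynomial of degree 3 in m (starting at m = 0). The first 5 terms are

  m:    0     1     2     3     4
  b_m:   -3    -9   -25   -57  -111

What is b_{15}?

1st diffs: -6, -16, -32, -54.
2nd diffs: -10, -16, -22.
3rd diffs: -6, -6 (constant).
Newton forward-difference form: b_m = -3 + (-6)·C(m,1) + (-10)·C(m,2) + (-6)·C(m,3).
At m = 15: m = 15, so b_{15} = -3 - 90 - 1050 - 2730 = -3873.

-3873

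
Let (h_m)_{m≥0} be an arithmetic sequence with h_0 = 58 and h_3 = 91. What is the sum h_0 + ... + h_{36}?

9472

Common difference d = (91 - 58) / (3 - 0) = 11.
h_m = 58 + (m - 0)·11.
h_{36} = 454; S = 37·(58 + 454)/2 = 9472.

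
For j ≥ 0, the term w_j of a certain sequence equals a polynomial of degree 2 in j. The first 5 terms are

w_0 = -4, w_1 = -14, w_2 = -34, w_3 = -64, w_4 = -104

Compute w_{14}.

-1054

1st diffs: -10, -20, -30, -40.
2nd diffs: -10, -10, -10 (constant).
Newton forward-difference form: w_j = -4 + (-10)·C(j,1) + (-10)·C(j,2).
At j = 14: j = 14, so w_{14} = -4 - 140 - 910 = -1054.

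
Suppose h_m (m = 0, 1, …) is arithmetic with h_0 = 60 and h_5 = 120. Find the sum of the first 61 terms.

25620

Common difference d = (120 - 60) / (5 - 0) = 12.
h_m = 60 + (m - 0)·12.
h_{60} = 780; S = 61·(60 + 780)/2 = 25620.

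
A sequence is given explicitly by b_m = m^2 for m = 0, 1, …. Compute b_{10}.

b_{10} = 1·10^2 = 100.

100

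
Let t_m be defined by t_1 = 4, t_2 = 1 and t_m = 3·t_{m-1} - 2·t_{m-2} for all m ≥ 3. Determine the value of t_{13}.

-12281

t_3 = -5, t_4 = -17, t_5 = -41, …, t_{10} = -1529, t_{11} = -3065, t_{12} = -6137, t_{13} = -12281.
(Characteristic roots are 2 and 1.)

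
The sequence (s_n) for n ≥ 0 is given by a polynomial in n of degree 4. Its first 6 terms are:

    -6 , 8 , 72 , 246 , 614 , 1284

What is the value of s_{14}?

1st diffs: 14, 64, 174, 368, 670.
2nd diffs: 50, 110, 194, 302.
3rd diffs: 60, 84, 108.
4th diffs: 24, 24 (constant).
Newton forward-difference form: s_n = -6 + 14·C(n,1) + 50·C(n,2) + 60·C(n,3) + 24·C(n,4).
At n = 14: n = 14, so s_{14} = -6 + 196 + 4550 + 21840 + 24024 = 50604.

50604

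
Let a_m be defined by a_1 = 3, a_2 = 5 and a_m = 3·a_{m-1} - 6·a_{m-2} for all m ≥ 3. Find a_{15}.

837621

Iterate the recurrence:
a_3 = -3, a_4 = -39, a_5 = -99, …, a_{12} = -49815, a_{13} = -19683, a_{14} = 239841, a_{15} = 837621.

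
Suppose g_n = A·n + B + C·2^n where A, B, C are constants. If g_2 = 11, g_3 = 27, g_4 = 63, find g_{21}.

Plug in n = 2, 3, 4: 2A + B + 4C = 11; 3A + B + 8C = 27; 4A + B + 16C = 63.
Subtracting the first from the second: A + 4C = 16.
Subtracting the second from the third: A + 8C = 36.
Solving: C = 5, A = -4, then B = -1.
Hence g_{21} = -4·21 + (-1) + 5·2097152 = 10485675.

10485675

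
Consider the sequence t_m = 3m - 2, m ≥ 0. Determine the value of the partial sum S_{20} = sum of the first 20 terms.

Over m = 0..19: Σm = 190.
Total = (3)·190 + (-2)·20 = 530.

530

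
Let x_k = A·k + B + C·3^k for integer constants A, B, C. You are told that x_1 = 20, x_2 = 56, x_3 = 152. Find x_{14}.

23914928

Write the equations: A + B + 3C = 20; 2A + B + 9C = 56; 3A + B + 27C = 152.
Subtracting the first from the second: A + 6C = 36.
Subtracting the second from the third: A + 18C = 96.
Solving: C = 5, A = 6, then B = -1.
Therefore x_{14} = 84 + (-1) + 5·4782969 = 23914928.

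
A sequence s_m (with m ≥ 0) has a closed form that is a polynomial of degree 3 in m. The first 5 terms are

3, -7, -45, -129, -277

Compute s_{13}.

-7459

1st diffs: -10, -38, -84, -148.
2nd diffs: -28, -46, -64.
3rd diffs: -18, -18 (constant).
So s_m = -3m^3 - 5m^2 - 2m + 3.
Evaluating at m = 13 gives s_{13} = -7459.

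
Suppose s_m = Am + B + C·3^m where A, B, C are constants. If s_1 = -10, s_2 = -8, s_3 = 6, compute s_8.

6520

At m = 1, 2, 3: A + B + 3C = -10; 2A + B + 9C = -8; 3A + B + 27C = 6.
Subtracting the first from the second: A + 6C = 2.
Subtracting the second from the third: A + 18C = 14.
Solving: C = 1, A = -4, then B = -9.
Hence s_8 = -4·8 + (-9) + 1·6561 = 6520.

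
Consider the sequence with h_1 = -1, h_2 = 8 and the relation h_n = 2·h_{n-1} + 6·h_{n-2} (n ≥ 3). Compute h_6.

800

Compute successive terms:
h_3 = 10;  h_4 = 68;  h_5 = 196;  h_6 = 800.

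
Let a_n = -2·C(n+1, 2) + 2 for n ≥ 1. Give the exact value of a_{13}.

-180

C(14, 2) = 91, so a_{13} = -180.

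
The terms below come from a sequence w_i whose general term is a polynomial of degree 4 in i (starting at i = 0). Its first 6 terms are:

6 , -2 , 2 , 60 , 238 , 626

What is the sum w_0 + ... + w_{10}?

1st diffs: -8, 4, 58, 178, 388.
2nd diffs: 12, 54, 120, 210.
3rd diffs: 42, 66, 90.
4th diffs: 24, 24 (constant).
Newton forward-difference form: w_i = 6 + (-8)·C(i,1) + 12·C(i,2) + 42·C(i,3) + 24·C(i,4).
Continuing: …, 1338, 2512, 4310, 6918, …, w_{10} = 10546.
Summing i = 0..10 (11 terms) gives 26554.

26554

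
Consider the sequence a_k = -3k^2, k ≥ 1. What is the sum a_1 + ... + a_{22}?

-11385

Over k = 1..22: Σk = 253, Σk² = 3795.
Total = (-3)·3795 = -11385.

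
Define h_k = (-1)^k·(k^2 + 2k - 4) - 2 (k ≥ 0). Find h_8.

74

(-1)^8 = 1; k^2 + 2k - 4 at k=8 is 76; so h_8 = 74.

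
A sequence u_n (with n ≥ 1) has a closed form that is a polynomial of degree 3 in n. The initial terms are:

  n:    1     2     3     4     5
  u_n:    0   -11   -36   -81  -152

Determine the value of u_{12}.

-1881

1st diffs: -11, -25, -45, -71.
2nd diffs: -14, -20, -26.
3rd diffs: -6, -6 (constant).
Newton forward-difference form: u_n = (-11)·C(n-1,1) + (-14)·C(n-1,2) + (-6)·C(n-1,3).
At n = 12: n-1 = 11, so u_{12} = -121 - 770 - 990 = -1881.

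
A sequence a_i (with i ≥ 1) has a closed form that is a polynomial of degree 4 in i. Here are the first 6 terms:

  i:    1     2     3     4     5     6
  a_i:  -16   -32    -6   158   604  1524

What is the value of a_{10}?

1st diffs: -16, 26, 164, 446, 920.
2nd diffs: 42, 138, 282, 474.
3rd diffs: 96, 144, 192.
4th diffs: 48, 48 (constant).
Newton forward-difference form: a_i = -16 + (-16)·C(i-1,1) + 42·C(i-1,2) + 96·C(i-1,3) + 48·C(i-1,4).
At i = 10: i-1 = 9, so a_{10} = -16 - 144 + 1512 + 8064 + 6048 = 15464.

15464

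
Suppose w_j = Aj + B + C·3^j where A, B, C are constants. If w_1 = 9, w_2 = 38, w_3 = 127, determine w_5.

The three given values yield: A + B + 3C = 9; 2A + B + 9C = 38; 3A + B + 27C = 127.
Subtracting the first from the second: A + 6C = 29.
Subtracting the second from the third: A + 18C = 89.
Solving: C = 5, A = -1, then B = -5.
Hence w_5 = -1·5 + (-5) + 5·243 = 1205.

1205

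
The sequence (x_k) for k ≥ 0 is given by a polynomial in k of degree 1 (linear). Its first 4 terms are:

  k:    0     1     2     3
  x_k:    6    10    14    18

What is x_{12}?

54

1st diffs: 4, 4, 4 (constant).
So x_k = 4k + 6.
Evaluating at k = 12 gives x_{12} = 54.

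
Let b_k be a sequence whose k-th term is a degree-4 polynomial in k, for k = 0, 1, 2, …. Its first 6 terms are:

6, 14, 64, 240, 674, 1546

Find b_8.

9310

1st diffs: 8, 50, 176, 434, 872.
2nd diffs: 42, 126, 258, 438.
3rd diffs: 84, 132, 180.
4th diffs: 48, 48 (constant).
Newton forward-difference form: b_k = 6 + 8·C(k,1) + 42·C(k,2) + 84·C(k,3) + 48·C(k,4).
At k = 8: k = 8, so b_8 = 6 + 64 + 1176 + 4704 + 3360 = 9310.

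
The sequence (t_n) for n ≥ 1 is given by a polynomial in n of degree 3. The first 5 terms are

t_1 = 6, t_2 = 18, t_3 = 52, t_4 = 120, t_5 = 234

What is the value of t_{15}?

6544

1st diffs: 12, 34, 68, 114.
2nd diffs: 22, 34, 46.
3rd diffs: 12, 12 (constant).
Newton forward-difference form: t_n = 6 + 12·C(n-1,1) + 22·C(n-1,2) + 12·C(n-1,3).
At n = 15: n-1 = 14, so t_{15} = 6 + 168 + 2002 + 4368 = 6544.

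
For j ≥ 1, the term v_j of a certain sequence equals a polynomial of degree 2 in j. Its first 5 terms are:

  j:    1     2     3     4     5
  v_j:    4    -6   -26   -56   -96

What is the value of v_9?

-356

1st diffs: -10, -20, -30, -40.
2nd diffs: -10, -10, -10 (constant).
Newton forward-difference form: v_j = 4 + (-10)·C(j-1,1) + (-10)·C(j-1,2).
At j = 9: j-1 = 8, so v_9 = 4 - 80 - 280 = -356.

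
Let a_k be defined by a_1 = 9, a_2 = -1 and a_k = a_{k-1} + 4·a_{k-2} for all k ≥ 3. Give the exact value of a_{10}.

Applying the relation repeatedly:
a_3 = 35; a_4 = 31; a_5 = 171; a_6 = 295; a_7 = 979; a_8 = 2159; a_9 = 6075; a_{10} = 14711.

14711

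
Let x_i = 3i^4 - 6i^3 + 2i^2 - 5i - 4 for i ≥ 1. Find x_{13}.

x_{13} = 3·13^4 - 6·13^3 + 2·13^2 - 5·13 - 4 = 72770.

72770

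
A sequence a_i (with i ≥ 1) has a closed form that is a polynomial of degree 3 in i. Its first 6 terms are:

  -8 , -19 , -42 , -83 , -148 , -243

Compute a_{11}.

1st diffs: -11, -23, -41, -65, -95.
2nd diffs: -12, -18, -24, -30.
3rd diffs: -6, -6, -6 (constant).
So a_i = -i^3 - 4i - 3.
Evaluating at i = 11 gives a_{11} = -1378.

-1378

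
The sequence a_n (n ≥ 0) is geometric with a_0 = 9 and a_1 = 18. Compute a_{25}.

Common ratio r = 2.
a_n = 9·2^(n-0).
a_{25} = 9·2^25 = 301989888.

301989888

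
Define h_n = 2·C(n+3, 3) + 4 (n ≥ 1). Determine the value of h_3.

C(6, 3) = 20, so h_3 = 44.

44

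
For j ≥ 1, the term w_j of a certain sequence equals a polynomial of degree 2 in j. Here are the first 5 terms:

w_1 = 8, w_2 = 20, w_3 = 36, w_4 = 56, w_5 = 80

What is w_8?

176

1st diffs: 12, 16, 20, 24.
2nd diffs: 4, 4, 4 (constant).
So w_j = 2j^2 + 6j.
Evaluating at j = 8 gives w_8 = 176.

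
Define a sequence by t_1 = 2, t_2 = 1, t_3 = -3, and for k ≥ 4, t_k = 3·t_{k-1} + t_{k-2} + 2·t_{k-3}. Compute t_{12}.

-82729

Applying the relation repeatedly:
t_4 = -4  t_5 = -13  t_6 = -49  t_7 = -168  t_8 = -579  t_9 = -2003  t_{10} = -6924  t_{11} = -23933  t_{12} = -82729.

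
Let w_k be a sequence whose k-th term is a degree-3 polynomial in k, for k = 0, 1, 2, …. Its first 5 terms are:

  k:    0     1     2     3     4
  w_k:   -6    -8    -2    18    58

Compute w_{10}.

1st diffs: -2, 6, 20, 40.
2nd diffs: 8, 14, 20.
3rd diffs: 6, 6 (constant).
Newton forward-difference form: w_k = -6 + (-2)·C(k,1) + 8·C(k,2) + 6·C(k,3).
At k = 10: k = 10, so w_{10} = -6 - 20 + 360 + 720 = 1054.

1054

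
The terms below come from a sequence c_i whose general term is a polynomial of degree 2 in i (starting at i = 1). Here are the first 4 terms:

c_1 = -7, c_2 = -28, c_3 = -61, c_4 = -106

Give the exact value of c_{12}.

1st diffs: -21, -33, -45.
2nd diffs: -12, -12 (constant).
So c_i = -6i^2 - 3i + 2.
Evaluating at i = 12 gives c_{12} = -898.

-898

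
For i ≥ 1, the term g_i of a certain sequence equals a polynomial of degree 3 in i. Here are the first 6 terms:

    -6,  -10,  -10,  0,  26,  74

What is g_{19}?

5430

1st diffs: -4, 0, 10, 26, 48.
2nd diffs: 4, 10, 16, 22.
3rd diffs: 6, 6, 6 (constant).
Newton forward-difference form: g_i = -6 + (-4)·C(i-1,1) + 4·C(i-1,2) + 6·C(i-1,3).
At i = 19: i-1 = 18, so g_{19} = -6 - 72 + 612 + 4896 = 5430.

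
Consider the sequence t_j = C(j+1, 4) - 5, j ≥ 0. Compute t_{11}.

490

C(12, 4) = 495, so t_{11} = 490.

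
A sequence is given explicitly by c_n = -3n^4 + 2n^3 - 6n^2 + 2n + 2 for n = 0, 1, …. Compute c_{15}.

-146443

c_{15} = -3·15^4 + 2·15^3 - 6·15^2 + 2·15 + 2 = -146443.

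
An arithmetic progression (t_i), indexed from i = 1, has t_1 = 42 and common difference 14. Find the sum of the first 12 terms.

t_i = 42 + (i - 1)·14.
t_{12} = 196; S = 12·(42 + 196)/2 = 1428.

1428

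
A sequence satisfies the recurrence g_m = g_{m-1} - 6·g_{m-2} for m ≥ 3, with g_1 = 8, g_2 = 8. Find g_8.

-4312

Iterate the recurrence:
g_3 = -40;  g_4 = -88;  g_5 = 152;  g_6 = 680;  g_7 = -232;  g_8 = -4312.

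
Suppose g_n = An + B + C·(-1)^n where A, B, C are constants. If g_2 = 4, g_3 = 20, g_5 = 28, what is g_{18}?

Plug in n = 2, 3, 5: 2A + B + C = 4; 3A + B - C = 20; 5A + B - C = 28.
Subtracting the first from the second: A - 2C = 16.
Subtracting the second from the third: 2A = 8.
Solving: C = -6, A = 4, then B = 2.
Hence g_{18} = 4·18 + 2 + (-6)·1 = 68.

68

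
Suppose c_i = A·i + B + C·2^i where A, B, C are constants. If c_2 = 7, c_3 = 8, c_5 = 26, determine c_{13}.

The three given values yield: 2A + B + 4C = 7; 3A + B + 8C = 8; 5A + B + 32C = 26.
Subtracting the first from the second: A + 4C = 1.
Subtracting the second from the third: 2A + 24C = 18.
Solving: C = 1, A = -3, then B = 9.
So c_i = -3·i + 9 + 1·2^i; at i=13 this is 8162.

8162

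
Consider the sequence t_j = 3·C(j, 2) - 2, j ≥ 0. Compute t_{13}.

C(13, 2) = 78, so t_{13} = 232.

232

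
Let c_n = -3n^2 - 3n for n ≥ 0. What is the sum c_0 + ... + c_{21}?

Over n = 0..21: Σn = 231, Σn² = 3311.
Total = (-3)·3311 + (-3)·231 = -10626.

-10626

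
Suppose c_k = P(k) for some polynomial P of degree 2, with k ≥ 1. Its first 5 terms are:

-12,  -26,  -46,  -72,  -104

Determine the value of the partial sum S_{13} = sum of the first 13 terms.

-2964

1st diffs: -14, -20, -26, -32.
2nd diffs: -6, -6, -6 (constant).
Newton forward-difference form: c_k = -12 + (-14)·C(k-1,1) + (-6)·C(k-1,2).
Continuing: …, -142, -186, -236, -292, …, c_{13} = -576.
Summing k = 1..13 (13 terms) gives -2964.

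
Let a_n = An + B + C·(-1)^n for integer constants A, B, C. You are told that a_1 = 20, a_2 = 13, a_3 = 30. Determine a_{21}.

Write the equations: A + B - C = 20; 2A + B + C = 13; 3A + B - C = 30.
Subtracting the first from the second: A + 2C = -7.
Subtracting the second from the third: A - 2C = 17.
Solving: C = -6, A = 5, then B = 9.
Therefore a_{21} = 105 + 9 + (-6)·(-1) = 120.

120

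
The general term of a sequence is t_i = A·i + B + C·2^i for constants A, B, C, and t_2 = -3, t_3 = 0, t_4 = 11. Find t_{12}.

Plug in i = 2, 3, 4: 2A + B + 4C = -3; 3A + B + 8C = 0; 4A + B + 16C = 11.
Subtracting the first from the second: A + 4C = 3.
Subtracting the second from the third: A + 8C = 11.
Solving: C = 2, A = -5, then B = -1.
So t_i = -5·i + (-1) + 2·2^i; at i=12 this is 8131.

8131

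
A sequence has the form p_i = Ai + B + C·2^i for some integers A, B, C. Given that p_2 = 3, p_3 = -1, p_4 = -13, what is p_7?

-225

Plug in i = 2, 3, 4: 2A + B + 4C = 3; 3A + B + 8C = -1; 4A + B + 16C = -13.
Subtracting the first from the second: A + 4C = -4.
Subtracting the second from the third: A + 8C = -12.
Solving: C = -2, A = 4, then B = 3.
Therefore p_7 = 28 + 3 + (-2)·128 = -225.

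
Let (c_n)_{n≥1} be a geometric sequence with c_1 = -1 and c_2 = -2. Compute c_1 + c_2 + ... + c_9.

-511

Common ratio r = 2.
c_n = (-1)·2^(n-1).
S = (-1)·(2^9 - 1)/(2 - 1) = (-1)·(512 - 1)/(1) = -511.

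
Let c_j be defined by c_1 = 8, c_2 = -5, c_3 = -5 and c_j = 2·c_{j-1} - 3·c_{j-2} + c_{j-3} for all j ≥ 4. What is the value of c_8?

Iterate the recurrence:
c_4 = 13; c_5 = 36; c_6 = 28; c_7 = -39; c_8 = -126.

-126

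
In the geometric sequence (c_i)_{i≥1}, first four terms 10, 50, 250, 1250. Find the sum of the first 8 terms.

976560

Common ratio r = 5.
c_i = 10·5^(i-1).
S = 10·(5^8 - 1)/(5 - 1) = 10·(390625 - 1)/(4) = 976560.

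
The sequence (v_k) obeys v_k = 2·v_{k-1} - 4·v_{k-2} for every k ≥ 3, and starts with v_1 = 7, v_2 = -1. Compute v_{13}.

Step forward from the initial values:
v_3 = -30, v_4 = -56, v_5 = 8, …, v_{10} = -3584, v_{11} = 512, v_{12} = 15360, v_{13} = 28672.

28672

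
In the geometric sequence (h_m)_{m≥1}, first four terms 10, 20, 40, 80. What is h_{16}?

Common ratio r = 2.
h_m = 10·2^(m-1).
h_{16} = 10·2^15 = 327680.

327680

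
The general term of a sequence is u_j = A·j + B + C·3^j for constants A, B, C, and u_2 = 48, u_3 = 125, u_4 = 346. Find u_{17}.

516560739

The three given values yield: 2A + B + 9C = 48; 3A + B + 27C = 125; 4A + B + 81C = 346.
Subtracting the first from the second: A + 18C = 77.
Subtracting the second from the third: A + 54C = 221.
Solving: C = 4, A = 5, then B = 2.
Hence u_{17} = 5·17 + 2 + 4·129140163 = 516560739.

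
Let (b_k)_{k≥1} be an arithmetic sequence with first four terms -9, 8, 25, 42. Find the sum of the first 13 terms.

1209

Common difference d = 17.
b_k = -9 + (k - 1)·17.
b_{13} = 195; S = 13·(-9 + 195)/2 = 1209.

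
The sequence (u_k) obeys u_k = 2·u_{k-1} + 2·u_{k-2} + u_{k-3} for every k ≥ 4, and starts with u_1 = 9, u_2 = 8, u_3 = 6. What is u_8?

2152

Iterate the recurrence:
u_4 = 37, u_5 = 94, u_6 = 268, u_7 = 761, u_8 = 2152.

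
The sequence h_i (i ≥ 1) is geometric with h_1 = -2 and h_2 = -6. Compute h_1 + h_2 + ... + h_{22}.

Common ratio r = 3.
h_i = (-2)·3^(i-1).
S = (-2)·(3^22 - 1)/(3 - 1) = (-2)·(31381059609 - 1)/(2) = -31381059608.

-31381059608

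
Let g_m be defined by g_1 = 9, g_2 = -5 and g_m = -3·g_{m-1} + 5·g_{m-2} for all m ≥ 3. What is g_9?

g_3 = 60;  g_4 = -205;  g_5 = 915;  g_6 = -3770;  g_7 = 15885;  g_8 = -66505;  g_9 = 278940.

278940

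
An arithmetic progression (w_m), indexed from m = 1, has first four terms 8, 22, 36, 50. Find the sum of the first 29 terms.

5916

Common difference d = 14.
w_m = 8 + (m - 1)·14.
w_{29} = 400; S = 29·(8 + 400)/2 = 5916.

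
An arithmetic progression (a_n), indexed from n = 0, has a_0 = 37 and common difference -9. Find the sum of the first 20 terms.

-970

a_n = 37 + (n - 0)·(-9).
a_{19} = -134; S = 20·(37 + (-134))/2 = -970.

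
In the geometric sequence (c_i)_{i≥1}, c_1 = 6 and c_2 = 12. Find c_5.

Common ratio r = 2.
c_i = 6·2^(i-1).
c_5 = 6·2^4 = 96.

96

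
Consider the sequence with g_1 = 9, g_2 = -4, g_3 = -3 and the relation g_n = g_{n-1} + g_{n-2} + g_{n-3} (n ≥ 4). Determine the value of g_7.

g_4 = 2;  g_5 = -5;  g_6 = -6;  g_7 = -9.

-9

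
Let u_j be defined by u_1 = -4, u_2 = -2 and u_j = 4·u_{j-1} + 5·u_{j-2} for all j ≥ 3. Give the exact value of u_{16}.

Iterate the recurrence:
u_3 = -28, u_4 = -122, u_5 = -628, …, u_{13} = -244140628, u_{14} = -1220703122, u_{15} = -6103515628, u_{16} = -30517578122.
(Characteristic roots are 5 and -1.)

-30517578122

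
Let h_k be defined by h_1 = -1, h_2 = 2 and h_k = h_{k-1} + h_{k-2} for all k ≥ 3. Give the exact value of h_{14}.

322

Applying the relation repeatedly:
h_3 = 1; h_4 = 3; h_5 = 4; …; h_{11} = 76; h_{12} = 123; h_{13} = 199; h_{14} = 322.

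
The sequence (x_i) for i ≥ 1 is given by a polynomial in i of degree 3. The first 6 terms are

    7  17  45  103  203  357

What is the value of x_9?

1st diffs: 10, 28, 58, 100, 154.
2nd diffs: 18, 30, 42, 54.
3rd diffs: 12, 12, 12 (constant).
So x_i = 2i^3 - 3i^2 + 5i + 3.
Evaluating at i = 9 gives x_9 = 1263.

1263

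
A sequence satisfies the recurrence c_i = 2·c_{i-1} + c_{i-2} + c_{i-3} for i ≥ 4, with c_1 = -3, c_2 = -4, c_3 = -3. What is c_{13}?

-57306

Applying the relation repeatedly:
c_4 = -13; c_5 = -33; c_6 = -82; c_7 = -210; c_8 = -535; c_9 = -1362; c_{10} = -3469; c_{11} = -8835; c_{12} = -22501; c_{13} = -57306.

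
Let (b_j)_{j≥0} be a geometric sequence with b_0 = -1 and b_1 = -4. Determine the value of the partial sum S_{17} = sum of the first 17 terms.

Common ratio r = 4.
b_j = (-1)·4^(j-0).
S = (-1)·(4^17 - 1)/(4 - 1) = (-1)·(17179869184 - 1)/(3) = -5726623061.

-5726623061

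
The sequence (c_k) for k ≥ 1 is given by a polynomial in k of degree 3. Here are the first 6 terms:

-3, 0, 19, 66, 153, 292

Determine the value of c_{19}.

12291

1st diffs: 3, 19, 47, 87, 139.
2nd diffs: 16, 28, 40, 52.
3rd diffs: 12, 12, 12 (constant).
Newton forward-difference form: c_k = -3 + 3·C(k-1,1) + 16·C(k-1,2) + 12·C(k-1,3).
At k = 19: k-1 = 18, so c_{19} = -3 + 54 + 2448 + 9792 = 12291.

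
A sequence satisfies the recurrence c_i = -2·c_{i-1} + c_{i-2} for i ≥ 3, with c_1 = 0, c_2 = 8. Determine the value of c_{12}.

45928

Compute successive terms:
c_3 = -16; c_4 = 40; c_5 = -96; c_6 = 232; c_7 = -560; c_8 = 1352; c_9 = -3264; c_{10} = 7880; c_{11} = -19024; c_{12} = 45928.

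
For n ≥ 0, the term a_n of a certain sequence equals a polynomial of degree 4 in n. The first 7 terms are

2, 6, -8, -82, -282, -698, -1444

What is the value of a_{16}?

-69294

1st diffs: 4, -14, -74, -200, -416, -746.
2nd diffs: -18, -60, -126, -216, -330.
3rd diffs: -42, -66, -90, -114.
4th diffs: -24, -24, -24 (constant).
Newton forward-difference form: a_n = 2 + 4·C(n,1) + (-18)·C(n,2) + (-42)·C(n,3) + (-24)·C(n,4).
At n = 16: n = 16, so a_{16} = 2 + 64 - 2160 - 23520 - 43680 = -69294.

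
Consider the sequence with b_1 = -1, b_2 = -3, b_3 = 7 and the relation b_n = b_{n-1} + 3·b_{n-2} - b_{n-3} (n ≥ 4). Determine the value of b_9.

335

Iterate the recurrence:
b_4 = -1; b_5 = 23; b_6 = 13; b_7 = 83; b_8 = 99; b_9 = 335.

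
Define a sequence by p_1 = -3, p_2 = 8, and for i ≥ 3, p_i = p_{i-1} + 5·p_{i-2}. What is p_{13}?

124293

Step forward from the initial values:
p_3 = -7;  p_4 = 33;  p_5 = -2;  …;  p_{10} = 6573;  p_{11} = 15238;  p_{12} = 48103;  p_{13} = 124293.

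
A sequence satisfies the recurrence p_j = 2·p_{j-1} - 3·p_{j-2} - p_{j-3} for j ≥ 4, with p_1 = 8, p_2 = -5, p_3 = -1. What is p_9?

p_4 = 5, p_5 = 18, p_6 = 22, p_7 = -15, p_8 = -114, p_9 = -205.

-205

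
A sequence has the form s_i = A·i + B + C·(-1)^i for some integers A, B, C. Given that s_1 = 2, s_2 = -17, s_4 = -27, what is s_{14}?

Write the equations: A + B - C = 2; 2A + B + C = -17; 4A + B + C = -27.
Subtracting the first from the second: A + 2C = -19.
Subtracting the second from the third: 2A = -10.
Solving: C = -7, A = -5, then B = 0.
Therefore s_{14} = -70 + 0 + (-7)·1 = -77.

-77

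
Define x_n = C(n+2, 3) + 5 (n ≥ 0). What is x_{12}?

C(14, 3) = 364, so x_{12} = 369.

369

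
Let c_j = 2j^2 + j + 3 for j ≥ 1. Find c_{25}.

c_{25} = 2·25^2 + 1·25 + 3 = 1278.

1278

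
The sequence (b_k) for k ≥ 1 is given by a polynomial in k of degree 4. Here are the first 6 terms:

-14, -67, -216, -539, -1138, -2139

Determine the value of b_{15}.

1st diffs: -53, -149, -323, -599, -1001.
2nd diffs: -96, -174, -276, -402.
3rd diffs: -78, -102, -126.
4th diffs: -24, -24 (constant).
So b_k = -k^4 - 3k^3 - 5k^2 - 2k - 3.
Evaluating at k = 15 gives b_{15} = -61908.

-61908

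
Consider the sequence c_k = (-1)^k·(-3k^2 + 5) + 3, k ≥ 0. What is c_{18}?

(-1)^18 = 1; -3k^2 + 5 at k=18 is -967; so c_{18} = -964.

-964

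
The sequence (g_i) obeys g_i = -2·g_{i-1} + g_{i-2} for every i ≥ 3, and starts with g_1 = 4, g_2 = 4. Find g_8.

Step forward from the initial values:
g_3 = -4  g_4 = 12  g_5 = -28  g_6 = 68  g_7 = -164  g_8 = 396.

396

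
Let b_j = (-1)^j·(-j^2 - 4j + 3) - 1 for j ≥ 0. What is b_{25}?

721

(-1)^25 = -1; -j^2 - 4j + 3 at j=25 is -722; so b_{25} = 721.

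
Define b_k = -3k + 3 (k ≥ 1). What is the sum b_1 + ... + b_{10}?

Over k = 1..10: Σk = 55.
Total = (-3)·55 + (3)·10 = -135.

-135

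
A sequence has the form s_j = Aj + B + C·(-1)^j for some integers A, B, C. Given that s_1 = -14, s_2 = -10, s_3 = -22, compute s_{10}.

-42

At j = 1, 2, 3: A + B - C = -14; 2A + B + C = -10; 3A + B - C = -22.
Subtracting the first from the second: A + 2C = 4.
Subtracting the second from the third: A - 2C = -12.
Solving: C = 4, A = -4, then B = -6.
So s_j = -4·j + (-6) + 4·(-1)^j; at j=10 this is -42.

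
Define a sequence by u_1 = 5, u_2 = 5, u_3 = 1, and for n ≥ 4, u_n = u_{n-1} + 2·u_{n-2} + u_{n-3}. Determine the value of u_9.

Iterate the recurrence:
u_4 = 16; u_5 = 23; u_6 = 56; u_7 = 118; u_8 = 253; u_9 = 545.

545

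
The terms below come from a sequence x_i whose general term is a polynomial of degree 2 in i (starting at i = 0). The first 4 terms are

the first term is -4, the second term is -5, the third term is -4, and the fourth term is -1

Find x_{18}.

284

1st diffs: -1, 1, 3.
2nd diffs: 2, 2 (constant).
So x_i = i^2 - 2i - 4.
Evaluating at i = 18 gives x_{18} = 284.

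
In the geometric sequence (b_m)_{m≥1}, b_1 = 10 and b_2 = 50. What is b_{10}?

Common ratio r = 5.
b_m = 10·5^(m-1).
b_{10} = 10·5^9 = 19531250.

19531250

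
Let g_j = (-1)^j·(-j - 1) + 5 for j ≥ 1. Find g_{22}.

-18

(-1)^22 = 1; -j - 1 at j=22 is -23; so g_{22} = -18.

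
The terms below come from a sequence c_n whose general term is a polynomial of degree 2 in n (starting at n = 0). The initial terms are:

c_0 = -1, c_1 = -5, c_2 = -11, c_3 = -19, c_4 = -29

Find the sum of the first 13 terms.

-897

1st diffs: -4, -6, -8, -10.
2nd diffs: -2, -2, -2 (constant).
Newton forward-difference form: c_n = -1 + (-4)·C(n,1) + (-2)·C(n,2).
Continuing: …, -41, -55, -71, -89, …, c_{12} = -181.
Summing n = 0..12 (13 terms) gives -897.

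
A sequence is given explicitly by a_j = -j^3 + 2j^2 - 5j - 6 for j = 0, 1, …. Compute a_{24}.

a_{24} = -1·24^3 + 2·24^2 - 5·24 - 6 = -12798.

-12798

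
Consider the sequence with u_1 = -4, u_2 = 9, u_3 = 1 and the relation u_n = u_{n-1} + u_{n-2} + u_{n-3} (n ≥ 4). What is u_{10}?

Compute successive terms:
u_4 = 6;  u_5 = 16;  u_6 = 23;  u_7 = 45;  u_8 = 84;  u_9 = 152;  u_{10} = 281.

281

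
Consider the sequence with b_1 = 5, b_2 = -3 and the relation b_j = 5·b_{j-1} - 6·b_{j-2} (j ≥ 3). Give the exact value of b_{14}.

Step forward from the initial values:
b_3 = -45  b_4 = -207  b_5 = -765  …  b_{11} = -749205  b_{12} = -2266047  b_{13} = -6835005  b_{14} = -20578743.
(Characteristic roots are 3 and 2.)

-20578743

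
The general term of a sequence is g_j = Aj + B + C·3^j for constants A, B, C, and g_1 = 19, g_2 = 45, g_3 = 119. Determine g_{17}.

516560691

The three given values yield: A + B + 3C = 19; 2A + B + 9C = 45; 3A + B + 27C = 119.
Subtracting the first from the second: A + 6C = 26.
Subtracting the second from the third: A + 18C = 74.
Solving: C = 4, A = 2, then B = 5.
Hence g_{17} = 2·17 + 5 + 4·129140163 = 516560691.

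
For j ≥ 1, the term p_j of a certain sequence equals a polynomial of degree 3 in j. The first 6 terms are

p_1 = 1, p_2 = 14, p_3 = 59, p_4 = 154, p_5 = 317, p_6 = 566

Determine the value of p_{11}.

3731

1st diffs: 13, 45, 95, 163, 249.
2nd diffs: 32, 50, 68, 86.
3rd diffs: 18, 18, 18 (constant).
So p_j = 3j^3 - 2j^2 - 2j + 2.
Evaluating at j = 11 gives p_{11} = 3731.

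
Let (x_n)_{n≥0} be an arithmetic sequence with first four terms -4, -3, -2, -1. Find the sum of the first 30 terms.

Common difference d = 1.
x_n = -4 + (n - 0)·1.
x_{29} = 25; S = 30·(-4 + 25)/2 = 315.

315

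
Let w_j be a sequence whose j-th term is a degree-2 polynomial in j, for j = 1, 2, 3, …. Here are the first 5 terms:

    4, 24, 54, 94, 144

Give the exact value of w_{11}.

1st diffs: 20, 30, 40, 50.
2nd diffs: 10, 10, 10 (constant).
So w_j = 5j^2 + 5j - 6.
Evaluating at j = 11 gives w_{11} = 654.

654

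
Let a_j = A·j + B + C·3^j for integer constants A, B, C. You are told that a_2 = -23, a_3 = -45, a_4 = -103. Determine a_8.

The three given values yield: 2A + B + 9C = -23; 3A + B + 27C = -45; 4A + B + 81C = -103.
Subtracting the first from the second: A + 18C = -22.
Subtracting the second from the third: A + 54C = -58.
Solving: C = -1, A = -4, then B = -6.
So a_j = -4·j + (-6) + (-1)·3^j; at j=8 this is -6599.

-6599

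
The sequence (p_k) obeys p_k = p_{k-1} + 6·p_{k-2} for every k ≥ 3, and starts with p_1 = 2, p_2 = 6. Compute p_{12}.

354294

Step forward from the initial values:
p_3 = 18  p_4 = 54  p_5 = 162  p_6 = 486  p_7 = 1458  p_8 = 4374  p_9 = 13122  p_{10} = 39366  p_{11} = 118098  p_{12} = 354294.
(Characteristic roots are 3 and -2.)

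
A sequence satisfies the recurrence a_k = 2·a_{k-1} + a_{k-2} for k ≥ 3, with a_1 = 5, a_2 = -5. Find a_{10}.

Compute successive terms:
a_3 = -5; a_4 = -15; a_5 = -35; a_6 = -85; a_7 = -205; a_8 = -495; a_9 = -1195; a_{10} = -2885.

-2885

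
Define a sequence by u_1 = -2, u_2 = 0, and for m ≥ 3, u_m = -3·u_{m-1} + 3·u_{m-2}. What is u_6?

Step forward from the initial values:
u_3 = -6  u_4 = 18  u_5 = -72  u_6 = 270.

270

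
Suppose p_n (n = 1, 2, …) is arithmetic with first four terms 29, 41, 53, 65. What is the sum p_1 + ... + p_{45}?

13185

Common difference d = 12.
p_n = 29 + (n - 1)·12.
p_{45} = 557; S = 45·(29 + 557)/2 = 13185.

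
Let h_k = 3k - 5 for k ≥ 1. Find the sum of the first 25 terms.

Over k = 1..25: Σk = 325.
Total = (3)·325 + (-5)·25 = 850.

850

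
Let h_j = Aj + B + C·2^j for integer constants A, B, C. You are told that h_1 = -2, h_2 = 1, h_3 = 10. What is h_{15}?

98254

Write the equations: A + B + 2C = -2; 2A + B + 4C = 1; 3A + B + 8C = 10.
Subtracting the first from the second: A + 2C = 3.
Subtracting the second from the third: A + 4C = 9.
Solving: C = 3, A = -3, then B = -5.
Therefore h_{15} = -45 + (-5) + 3·32768 = 98254.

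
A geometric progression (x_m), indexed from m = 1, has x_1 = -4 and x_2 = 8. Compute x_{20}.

Common ratio r = -2.
x_m = (-4)·(-2)^(m-1).
x_{20} = (-4)·(-2)^19 = 2097152.

2097152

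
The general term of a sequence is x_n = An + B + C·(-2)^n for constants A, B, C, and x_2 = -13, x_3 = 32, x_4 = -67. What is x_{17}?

Plug in n = 2, 3, 4: 2A + B + 4C = -13; 3A + B - 8C = 32; 4A + B + 16C = -67.
Subtracting the first from the second: A - 12C = 45.
Subtracting the second from the third: A + 24C = -99.
Solving: C = -4, A = -3, then B = 9.
Therefore x_{17} = -51 + 9 + (-4)·(-131072) = 524246.

524246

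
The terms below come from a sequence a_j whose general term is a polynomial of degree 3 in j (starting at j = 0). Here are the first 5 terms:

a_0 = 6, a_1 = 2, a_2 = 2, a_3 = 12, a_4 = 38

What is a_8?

1st diffs: -4, 0, 10, 26.
2nd diffs: 4, 10, 16.
3rd diffs: 6, 6 (constant).
Newton forward-difference form: a_j = 6 + (-4)·C(j,1) + 4·C(j,2) + 6·C(j,3).
At j = 8: j = 8, so a_8 = 6 - 32 + 112 + 336 = 422.

422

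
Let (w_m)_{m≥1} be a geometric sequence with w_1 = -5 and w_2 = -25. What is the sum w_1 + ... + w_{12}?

Common ratio r = 5.
w_m = (-5)·5^(m-1).
S = (-5)·(5^12 - 1)/(5 - 1) = (-5)·(244140625 - 1)/(4) = -305175780.

-305175780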